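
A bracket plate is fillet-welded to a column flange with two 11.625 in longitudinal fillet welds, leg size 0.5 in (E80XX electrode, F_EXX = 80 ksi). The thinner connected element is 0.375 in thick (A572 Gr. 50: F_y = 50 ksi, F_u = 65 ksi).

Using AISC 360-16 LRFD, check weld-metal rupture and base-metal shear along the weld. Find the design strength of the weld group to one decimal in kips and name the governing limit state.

Weld metal: throat = 0.707×0.5 = 0.3535 in, L = 2×11.625 = 23.25 in. φR_n = 0.75 × 0.6 × 80 × 0.3535 × 23.25 = 295.9 kips.
Base metal shear (0.375 in plate): yield φR_n = 1.0×0.6×50×0.375×23.25 = 261.6 kips; rupture φR_n = 0.75×0.6×65×0.375×23.25 = 255.0 kips; take 255.0 kips (rupture).
Governing: min(295.9, 255.0) = 255.0 kips → base-metal shear.

255.0 kips (base-metal shear governs)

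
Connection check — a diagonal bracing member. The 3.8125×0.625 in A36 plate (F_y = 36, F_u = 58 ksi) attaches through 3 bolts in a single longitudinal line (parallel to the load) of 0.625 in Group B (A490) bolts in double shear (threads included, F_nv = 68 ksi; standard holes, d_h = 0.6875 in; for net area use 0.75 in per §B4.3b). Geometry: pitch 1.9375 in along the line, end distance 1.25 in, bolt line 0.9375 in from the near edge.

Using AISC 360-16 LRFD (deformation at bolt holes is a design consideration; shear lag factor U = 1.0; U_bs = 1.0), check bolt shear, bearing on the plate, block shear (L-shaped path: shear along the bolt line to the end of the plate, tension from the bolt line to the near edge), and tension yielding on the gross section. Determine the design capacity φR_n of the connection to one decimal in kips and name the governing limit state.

Bolt shear: A_b = π(0.625)²/4 = 0.3068 in². φR_n = 0.75 × 68 × 0.3068 × 3 × 2 = 93.9 kips.
Bearing (0.625 in plate, F_u = 58 ksi): end bolts L_c = 1.25 − 0.6875/2 = 0.90625, R_n = min(1.2×0.90625×0.625×58, 2.4×0.625×0.625×58) = 39.422 kips/bolt; interior L_c = 1.9375 − 0.6875 = 1.25, R_n = 54.375 kips/bolt. φR_n = 0.75 × (1×39.422 + 2×54.375) = 111.1 kips.
Block shear: shear path 1×[1.25+2×1.9375] = 1×5.125 in, A_gv = 3.2031, A_nv = 1×(5.125 − 2.5×0.75)×0.625 = 2.0313 in²; tension to near edge: (0.9375 − 0.5×0.75)×0.625 = 0.35156 in². R_n = min(0.6×58×2.0313, 0.6×36×3.2031) + 1.0×58×0.35156 = min(70.689, 69.187) + 20.39 = 89.577 kips. φR_n = 0.75 × 89.577 = 67.2 kips.
Tension yield (gross): A_g = 3.8125×0.625 = 2.3828 in². φR_n = 0.90 × 36 × 2.3828 = 77.2 kips.
Governing: min(93.9, 111.1, 67.2, 77.2) = 67.2 kips → block shear.

67.2 kips (block shear governs)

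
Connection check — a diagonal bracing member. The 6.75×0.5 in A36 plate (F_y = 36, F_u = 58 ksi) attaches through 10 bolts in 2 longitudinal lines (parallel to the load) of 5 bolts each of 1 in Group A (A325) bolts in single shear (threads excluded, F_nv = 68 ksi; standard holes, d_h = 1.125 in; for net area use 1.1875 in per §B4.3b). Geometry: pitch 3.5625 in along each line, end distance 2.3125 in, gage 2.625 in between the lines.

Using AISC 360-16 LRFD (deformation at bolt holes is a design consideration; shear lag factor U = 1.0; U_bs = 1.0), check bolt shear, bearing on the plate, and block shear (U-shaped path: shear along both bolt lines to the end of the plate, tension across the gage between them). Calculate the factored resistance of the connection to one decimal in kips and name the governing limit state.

Bolt shear: A_b = π(1)²/4 = 0.7854 in². φR_n = 0.75 × 68 × 0.7854 × 10 × 1 = 400.6 kips.
Bearing (0.5 in plate, F_u = 58 ksi): end bolts L_c = 2.3125 − 1.125/2 = 1.75, R_n = min(1.2×1.75×0.5×58, 2.4×1×0.5×58) = 60.9 kips/bolt; interior L_c = 3.5625 − 1.125 = 2.4375, R_n = 69.6 kips/bolt. φR_n = 0.75 × (2×60.9 + 8×69.6) = 509.0 kips.
Block shear: shear path 2×[2.3125+4×3.5625] = 2×16.5625 in, A_gv = 16.563, A_nv = 2×(16.5625 − 4.5×1.1875)×0.5 = 11.219 in²; tension across gage: (2.625 − 1×1.1875)×0.5 = 0.71875 in². R_n = min(0.6×58×11.219, 0.6×36×16.563) + 1.0×58×0.71875 = min(390.42, 357.76) + 41.688 = 399.45 kips. φR_n = 0.75 × 399.45 = 299.6 kips.
Governing: min(400.6, 509.0, 299.6) = 299.6 kips → block shear.

299.6 kips (block shear governs)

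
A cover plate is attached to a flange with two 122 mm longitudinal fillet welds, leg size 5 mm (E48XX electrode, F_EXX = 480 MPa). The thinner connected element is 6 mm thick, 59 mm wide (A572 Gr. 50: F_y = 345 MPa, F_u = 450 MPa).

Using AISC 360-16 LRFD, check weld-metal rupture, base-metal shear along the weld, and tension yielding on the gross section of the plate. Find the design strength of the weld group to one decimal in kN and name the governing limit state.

109.9 kN (gross-section yield governs)

Weld metal: throat = 0.707×5 = 3.535 mm, L = 2×122 = 244 mm. φR_n = 0.75 × 0.6 × 480 × 3.535 × 244 = 186.3 kN.
Base metal shear (6 mm plate): yield φR_n = 1.0×0.6×345×6×244 = 303.0 kN; rupture φR_n = 0.75×0.6×450×6×244 = 296.5 kN; take 296.5 kN (rupture).
Tension yield (gross): A_g = 59×6 = 354 mm². φR_n = 0.90 × 345 × 354 = 109.9 kN.
Governing: min(186.3, 296.5, 109.9) = 109.9 kN → gross-section yield.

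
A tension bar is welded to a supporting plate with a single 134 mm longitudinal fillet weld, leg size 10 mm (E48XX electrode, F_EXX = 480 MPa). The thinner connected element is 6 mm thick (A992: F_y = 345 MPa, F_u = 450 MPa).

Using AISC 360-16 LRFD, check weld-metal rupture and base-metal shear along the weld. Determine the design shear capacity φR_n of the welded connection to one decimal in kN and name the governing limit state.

Weld metal: throat = 0.707×10 = 7.07 mm, L = 134 mm. φR_n = 0.75 × 0.6 × 480 × 7.07 × 134 = 204.6 kN.
Base metal shear (6 mm plate): yield φR_n = 1.0×0.6×345×6×134 = 166.4 kN; rupture φR_n = 0.75×0.6×450×6×134 = 162.8 kN; take 162.8 kN (rupture).
Governing: min(204.6, 162.8) = 162.8 kN → base-metal shear.

162.8 kN (base-metal shear governs)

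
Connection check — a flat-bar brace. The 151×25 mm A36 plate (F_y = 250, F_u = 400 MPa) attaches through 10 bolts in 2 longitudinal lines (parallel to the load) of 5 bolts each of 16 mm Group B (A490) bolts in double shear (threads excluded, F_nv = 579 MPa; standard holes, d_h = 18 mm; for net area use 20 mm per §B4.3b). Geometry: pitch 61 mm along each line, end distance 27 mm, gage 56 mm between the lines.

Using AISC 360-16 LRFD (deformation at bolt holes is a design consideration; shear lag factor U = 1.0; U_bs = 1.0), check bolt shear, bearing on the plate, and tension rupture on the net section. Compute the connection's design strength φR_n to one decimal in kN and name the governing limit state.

832.5 kN (net-section rupture governs)

Bolt shear: A_b = π(16)²/4 = 201.06 mm². φR_n = 0.75 × 579 × 201.06 × 10 × 2 = 1746.2 kN.
Bearing (25 mm plate, F_u = 400 MPa): end bolts L_c = 27 − 18/2 = 18, R_n = min(1.2×18×25×400, 2.4×16×25×400) = 216 kN/bolt; interior L_c = 61 − 18 = 43, R_n = 384 kN/bolt. φR_n = 0.75 × (2×216 + 8×384) = 2628.0 kN.
Tension rupture (net): A_n = (151 − 2×20)×25 = 2775 mm² (U = 1.0, A_e = A_n). φR_n = 0.75 × 400 × 2775 = 832.5 kN.
Governing: min(1746.2, 2628.0, 832.5) = 832.5 kN → net-section rupture.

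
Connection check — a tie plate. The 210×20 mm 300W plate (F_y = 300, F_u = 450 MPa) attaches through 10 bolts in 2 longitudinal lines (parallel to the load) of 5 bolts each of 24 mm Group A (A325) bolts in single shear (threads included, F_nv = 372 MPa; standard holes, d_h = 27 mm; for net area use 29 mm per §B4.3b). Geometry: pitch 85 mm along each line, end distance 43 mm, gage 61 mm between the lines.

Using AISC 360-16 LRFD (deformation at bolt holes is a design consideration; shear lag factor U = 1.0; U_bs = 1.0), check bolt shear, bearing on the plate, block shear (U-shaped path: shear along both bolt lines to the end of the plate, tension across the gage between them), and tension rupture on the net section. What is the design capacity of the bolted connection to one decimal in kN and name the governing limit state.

Bolt shear: A_b = π(24)²/4 = 452.39 mm². φR_n = 0.75 × 372 × 452.39 × 10 × 1 = 1262.2 kN.
Bearing (20 mm plate, F_u = 450 MPa): end bolts L_c = 43 − 27/2 = 29.5, R_n = min(1.2×29.5×20×450, 2.4×24×20×450) = 318.6 kN/bolt; interior L_c = 85 − 27 = 58, R_n = 518.4 kN/bolt. φR_n = 0.75 × (2×318.6 + 8×518.4) = 3588.3 kN.
Block shear: shear path 2×[43+4×85] = 2×383 mm, A_gv = 15320, A_nv = 2×(383 − 4.5×29)×20 = 10100 mm²; tension across gage: (61 − 1×29)×20 = 640 mm². R_n = min(0.6×450×10100, 0.6×300×15320) + 1.0×450×640 = min(2727, 2757.6) + 288 = 3015 kN. φR_n = 0.75 × 3015 = 2261.3 kN.
Tension rupture (net): A_n = (210 − 2×29)×20 = 3040 mm² (U = 1.0, A_e = A_n). φR_n = 0.75 × 450 × 3040 = 1026.0 kN.
Governing: min(1262.2, 3588.3, 2261.3, 1026.0) = 1026.0 kN → net-section rupture.

1026.0 kN (net-section rupture governs)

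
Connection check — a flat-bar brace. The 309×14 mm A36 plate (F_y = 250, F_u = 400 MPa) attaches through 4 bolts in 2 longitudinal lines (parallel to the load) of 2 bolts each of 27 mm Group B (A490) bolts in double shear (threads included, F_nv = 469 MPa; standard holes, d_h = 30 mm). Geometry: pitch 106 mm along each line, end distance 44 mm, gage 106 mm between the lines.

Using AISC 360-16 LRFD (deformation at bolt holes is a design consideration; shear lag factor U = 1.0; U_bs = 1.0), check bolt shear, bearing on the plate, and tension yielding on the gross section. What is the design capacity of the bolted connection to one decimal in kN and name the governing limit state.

Bolt shear: A_b = π(27)²/4 = 572.56 mm². φR_n = 0.75 × 469 × 572.56 × 4 × 2 = 1611.2 kN.
Bearing (14 mm plate, F_u = 400 MPa): end bolts L_c = 44 − 30/2 = 29, R_n = min(1.2×29×14×400, 2.4×27×14×400) = 194.88 kN/bolt; interior L_c = 106 − 30 = 76, R_n = 362.88 kN/bolt. φR_n = 0.75 × (2×194.88 + 2×362.88) = 836.6 kN.
Tension yield (gross): A_g = 309×14 = 4326 mm². φR_n = 0.90 × 250 × 4326 = 973.4 kN.
Governing: min(1611.2, 836.6, 973.4) = 836.6 kN → bearing.

836.6 kN (bearing governs)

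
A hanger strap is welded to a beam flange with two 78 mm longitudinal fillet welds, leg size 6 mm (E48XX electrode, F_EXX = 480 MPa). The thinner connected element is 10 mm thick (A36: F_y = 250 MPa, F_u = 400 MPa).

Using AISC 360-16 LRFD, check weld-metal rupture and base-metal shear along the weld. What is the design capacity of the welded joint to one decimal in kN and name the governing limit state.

142.9 kN (weld metal governs)

Weld metal: throat = 0.707×6 = 4.242 mm, L = 2×78 = 156 mm. φR_n = 0.75 × 0.6 × 480 × 4.242 × 156 = 142.9 kN.
Base metal shear (10 mm plate): yield φR_n = 1.0×0.6×250×10×156 = 234.0 kN; rupture φR_n = 0.75×0.6×400×10×156 = 280.8 kN; take 234.0 kN (yield).
Governing: min(142.9, 234.0) = 142.9 kN → weld metal.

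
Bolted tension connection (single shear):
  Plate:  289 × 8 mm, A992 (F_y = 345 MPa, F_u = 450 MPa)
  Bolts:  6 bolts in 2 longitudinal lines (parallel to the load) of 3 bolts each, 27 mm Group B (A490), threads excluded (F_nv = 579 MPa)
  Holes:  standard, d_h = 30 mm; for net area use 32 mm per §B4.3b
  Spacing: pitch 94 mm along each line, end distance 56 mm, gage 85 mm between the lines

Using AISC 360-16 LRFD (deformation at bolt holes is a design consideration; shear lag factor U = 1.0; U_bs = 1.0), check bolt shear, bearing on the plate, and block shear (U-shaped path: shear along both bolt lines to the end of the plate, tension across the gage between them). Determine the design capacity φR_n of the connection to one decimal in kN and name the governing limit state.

674.5 kN (block shear governs)

Bolt shear: A_b = π(27)²/4 = 572.56 mm². φR_n = 0.75 × 579 × 572.56 × 6 × 1 = 1491.8 kN.
Bearing (8 mm plate, F_u = 450 MPa): end bolts L_c = 56 − 30/2 = 41, R_n = min(1.2×41×8×450, 2.4×27×8×450) = 177.12 kN/bolt; interior L_c = 94 − 30 = 64, R_n = 233.28 kN/bolt. φR_n = 0.75 × (2×177.12 + 4×233.28) = 965.5 kN.
Block shear: shear path 2×[56+2×94] = 2×244 mm, A_gv = 3904, A_nv = 2×(244 − 2.5×32)×8 = 2624 mm²; tension across gage: (85 − 1×32)×8 = 424 mm². R_n = min(0.6×450×2624, 0.6×345×3904) + 1.0×450×424 = min(708.48, 808.13) + 190.8 = 899.28 kN. φR_n = 0.75 × 899.28 = 674.5 kN.
Governing: min(1491.8, 965.5, 674.5) = 674.5 kN → block shear.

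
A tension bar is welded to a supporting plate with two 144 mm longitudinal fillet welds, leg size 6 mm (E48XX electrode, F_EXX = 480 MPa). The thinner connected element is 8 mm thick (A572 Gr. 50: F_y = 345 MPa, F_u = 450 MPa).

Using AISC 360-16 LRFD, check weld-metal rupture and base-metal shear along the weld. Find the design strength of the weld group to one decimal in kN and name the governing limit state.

Weld metal: throat = 0.707×6 = 4.242 mm, L = 2×144 = 288 mm. φR_n = 0.75 × 0.6 × 480 × 4.242 × 288 = 263.9 kN.
Base metal shear (8 mm plate): yield φR_n = 1.0×0.6×345×8×288 = 476.9 kN; rupture φR_n = 0.75×0.6×450×8×288 = 466.6 kN; take 466.6 kN (rupture).
Governing: min(263.9, 466.6) = 263.9 kN → weld metal.

263.9 kN (weld metal governs)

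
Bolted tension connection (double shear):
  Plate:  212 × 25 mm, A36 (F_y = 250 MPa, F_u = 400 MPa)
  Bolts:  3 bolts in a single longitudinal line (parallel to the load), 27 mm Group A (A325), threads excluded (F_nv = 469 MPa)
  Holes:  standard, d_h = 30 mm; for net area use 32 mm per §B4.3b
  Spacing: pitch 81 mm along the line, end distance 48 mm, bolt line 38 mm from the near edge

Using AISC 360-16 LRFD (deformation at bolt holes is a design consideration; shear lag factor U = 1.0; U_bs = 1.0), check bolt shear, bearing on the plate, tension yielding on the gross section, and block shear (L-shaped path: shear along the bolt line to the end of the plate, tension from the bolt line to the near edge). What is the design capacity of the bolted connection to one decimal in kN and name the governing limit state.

750.0 kN (block shear governs)

Bolt shear: A_b = π(27)²/4 = 572.56 mm². φR_n = 0.75 × 469 × 572.56 × 3 × 2 = 1208.4 kN.
Bearing (25 mm plate, F_u = 400 MPa): end bolts L_c = 48 − 30/2 = 33, R_n = min(1.2×33×25×400, 2.4×27×25×400) = 396 kN/bolt; interior L_c = 81 − 30 = 51, R_n = 612 kN/bolt. φR_n = 0.75 × (1×396 + 2×612) = 1215.0 kN.
Tension yield (gross): A_g = 212×25 = 5300 mm². φR_n = 0.90 × 250 × 5300 = 1192.5 kN.
Block shear: shear path 1×[48+2×81] = 1×210 mm, A_gv = 5250, A_nv = 1×(210 − 2.5×32)×25 = 3250 mm²; tension to near edge: (38 − 0.5×32)×25 = 550 mm². R_n = min(0.6×400×3250, 0.6×250×5250) + 1.0×400×550 = min(780, 787.5) + 220 = 1000 kN. φR_n = 0.75 × 1000 = 750.0 kN.
Governing: min(1208.4, 1215.0, 1192.5, 750.0) = 750.0 kN → block shear.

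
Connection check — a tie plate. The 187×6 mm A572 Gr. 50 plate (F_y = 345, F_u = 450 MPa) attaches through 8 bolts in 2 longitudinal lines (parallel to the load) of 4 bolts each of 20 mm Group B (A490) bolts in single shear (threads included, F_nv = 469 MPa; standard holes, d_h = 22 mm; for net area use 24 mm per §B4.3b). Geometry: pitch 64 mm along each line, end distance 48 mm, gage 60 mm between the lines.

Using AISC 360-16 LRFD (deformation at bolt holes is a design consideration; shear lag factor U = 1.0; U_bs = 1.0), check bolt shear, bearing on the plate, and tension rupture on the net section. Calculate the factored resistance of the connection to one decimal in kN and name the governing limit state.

281.5 kN (net-section rupture governs)

Bolt shear: A_b = π(20)²/4 = 314.16 mm². φR_n = 0.75 × 469 × 314.16 × 8 × 1 = 884.0 kN.
Bearing (6 mm plate, F_u = 450 MPa): end bolts L_c = 48 − 22/2 = 37, R_n = min(1.2×37×6×450, 2.4×20×6×450) = 119.88 kN/bolt; interior L_c = 64 − 22 = 42, R_n = 129.6 kN/bolt. φR_n = 0.75 × (2×119.88 + 6×129.6) = 763.0 kN.
Tension rupture (net): A_n = (187 − 2×24)×6 = 834 mm² (U = 1.0, A_e = A_n). φR_n = 0.75 × 450 × 834 = 281.5 kN.
Governing: min(884.0, 763.0, 281.5) = 281.5 kN → net-section rupture.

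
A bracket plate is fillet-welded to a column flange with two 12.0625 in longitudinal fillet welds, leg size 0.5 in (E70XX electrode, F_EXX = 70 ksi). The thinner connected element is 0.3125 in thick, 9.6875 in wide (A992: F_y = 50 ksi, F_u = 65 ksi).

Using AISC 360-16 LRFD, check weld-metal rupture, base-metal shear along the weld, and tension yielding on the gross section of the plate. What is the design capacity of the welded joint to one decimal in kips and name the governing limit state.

136.2 kips (gross-section yield governs)

Weld metal: throat = 0.707×0.5 = 0.3535 in, L = 2×12.0625 = 24.125 in. φR_n = 0.75 × 0.6 × 70 × 0.3535 × 24.125 = 268.6 kips.
Base metal shear (0.3125 in plate): yield φR_n = 1.0×0.6×50×0.3125×24.125 = 226.2 kips; rupture φR_n = 0.75×0.6×65×0.3125×24.125 = 220.5 kips; take 220.5 kips (rupture).
Tension yield (gross): A_g = 9.6875×0.3125 = 3.0273 in². φR_n = 0.90 × 50 × 3.0273 = 136.2 kips.
Governing: min(268.6, 220.5, 136.2) = 136.2 kips → gross-section yield.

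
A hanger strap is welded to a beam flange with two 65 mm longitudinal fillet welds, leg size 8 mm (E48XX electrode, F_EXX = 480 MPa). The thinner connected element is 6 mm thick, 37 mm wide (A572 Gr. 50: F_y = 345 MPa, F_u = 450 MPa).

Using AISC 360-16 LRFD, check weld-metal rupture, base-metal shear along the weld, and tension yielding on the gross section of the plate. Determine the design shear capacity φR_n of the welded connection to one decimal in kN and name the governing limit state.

68.9 kN (gross-section yield governs)

Weld metal: throat = 0.707×8 = 5.656 mm, L = 2×65 = 130 mm. φR_n = 0.75 × 0.6 × 480 × 5.656 × 130 = 158.8 kN.
Base metal shear (6 mm plate): yield φR_n = 1.0×0.6×345×6×130 = 161.5 kN; rupture φR_n = 0.75×0.6×450×6×130 = 158.0 kN; take 158.0 kN (rupture).
Tension yield (gross): A_g = 37×6 = 222 mm². φR_n = 0.90 × 345 × 222 = 68.9 kN.
Governing: min(158.8, 158.0, 68.9) = 68.9 kN → gross-section yield.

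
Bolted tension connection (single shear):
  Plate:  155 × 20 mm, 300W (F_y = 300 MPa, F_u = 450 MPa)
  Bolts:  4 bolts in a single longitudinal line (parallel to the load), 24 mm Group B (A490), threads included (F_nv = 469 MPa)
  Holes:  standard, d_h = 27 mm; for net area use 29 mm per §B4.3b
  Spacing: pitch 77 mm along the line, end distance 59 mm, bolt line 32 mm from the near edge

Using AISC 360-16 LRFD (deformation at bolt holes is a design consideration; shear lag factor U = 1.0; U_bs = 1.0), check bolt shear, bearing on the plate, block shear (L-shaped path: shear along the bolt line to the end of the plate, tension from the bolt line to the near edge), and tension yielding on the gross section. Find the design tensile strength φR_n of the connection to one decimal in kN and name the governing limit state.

Bolt shear: A_b = π(24)²/4 = 452.39 mm². φR_n = 0.75 × 469 × 452.39 × 4 × 1 = 636.5 kN.
Bearing (20 mm plate, F_u = 450 MPa): end bolts L_c = 59 − 27/2 = 45.5, R_n = min(1.2×45.5×20×450, 2.4×24×20×450) = 491.4 kN/bolt; interior L_c = 77 − 27 = 50, R_n = 518.4 kN/bolt. φR_n = 0.75 × (1×491.4 + 3×518.4) = 1535.0 kN.
Block shear: shear path 1×[59+3×77] = 1×290 mm, A_gv = 5800, A_nv = 1×(290 − 3.5×29)×20 = 3770 mm²; tension to near edge: (32 − 0.5×29)×20 = 350 mm². R_n = min(0.6×450×3770, 0.6×300×5800) + 1.0×450×350 = min(1017.9, 1044) + 157.5 = 1175.4 kN. φR_n = 0.75 × 1175.4 = 881.6 kN.
Tension yield (gross): A_g = 155×20 = 3100 mm². φR_n = 0.90 × 300 × 3100 = 837.0 kN.
Governing: min(636.5, 1535.0, 881.6, 837.0) = 636.5 kN → bolt shear.

636.5 kN (bolt shear governs)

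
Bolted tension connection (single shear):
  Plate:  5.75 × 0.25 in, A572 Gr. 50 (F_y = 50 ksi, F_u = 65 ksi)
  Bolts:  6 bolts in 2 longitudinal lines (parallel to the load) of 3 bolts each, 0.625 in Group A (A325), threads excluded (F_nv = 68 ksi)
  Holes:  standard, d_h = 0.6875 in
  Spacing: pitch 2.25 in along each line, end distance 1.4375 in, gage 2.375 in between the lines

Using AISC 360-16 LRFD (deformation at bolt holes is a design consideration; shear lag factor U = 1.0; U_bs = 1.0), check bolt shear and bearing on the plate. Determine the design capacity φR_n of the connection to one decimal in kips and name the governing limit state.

93.9 kips (bolt shear governs)

Bolt shear: A_b = π(0.625)²/4 = 0.3068 in². φR_n = 0.75 × 68 × 0.3068 × 6 × 1 = 93.9 kips.
Bearing (0.25 in plate, F_u = 65 ksi): end bolts L_c = 1.4375 − 0.6875/2 = 1.09375, R_n = min(1.2×1.09375×0.25×65, 2.4×0.625×0.25×65) = 21.328 kips/bolt; interior L_c = 2.25 − 0.6875 = 1.5625, R_n = 24.375 kips/bolt. φR_n = 0.75 × (2×21.328 + 4×24.375) = 105.1 kips.
Governing: min(93.9, 105.1) = 93.9 kips → bolt shear.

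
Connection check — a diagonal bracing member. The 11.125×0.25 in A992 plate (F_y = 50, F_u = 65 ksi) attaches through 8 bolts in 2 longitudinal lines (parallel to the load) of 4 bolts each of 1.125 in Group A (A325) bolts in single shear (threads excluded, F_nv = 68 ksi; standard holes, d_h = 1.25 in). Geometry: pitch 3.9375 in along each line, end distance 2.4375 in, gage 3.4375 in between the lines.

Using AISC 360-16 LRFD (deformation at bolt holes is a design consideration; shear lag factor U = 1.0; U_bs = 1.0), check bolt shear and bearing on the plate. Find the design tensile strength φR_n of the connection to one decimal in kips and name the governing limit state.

Bolt shear: A_b = π(1.125)²/4 = 0.99402 in². φR_n = 0.75 × 68 × 0.99402 × 8 × 1 = 405.6 kips.
Bearing (0.25 in plate, F_u = 65 ksi): end bolts L_c = 2.4375 − 1.25/2 = 1.8125, R_n = min(1.2×1.8125×0.25×65, 2.4×1.125×0.25×65) = 35.344 kips/bolt; interior L_c = 3.9375 − 1.25 = 2.6875, R_n = 43.875 kips/bolt. φR_n = 0.75 × (2×35.344 + 6×43.875) = 250.5 kips.
Governing: min(405.6, 250.5) = 250.5 kips → bearing.

250.5 kips (bearing governs)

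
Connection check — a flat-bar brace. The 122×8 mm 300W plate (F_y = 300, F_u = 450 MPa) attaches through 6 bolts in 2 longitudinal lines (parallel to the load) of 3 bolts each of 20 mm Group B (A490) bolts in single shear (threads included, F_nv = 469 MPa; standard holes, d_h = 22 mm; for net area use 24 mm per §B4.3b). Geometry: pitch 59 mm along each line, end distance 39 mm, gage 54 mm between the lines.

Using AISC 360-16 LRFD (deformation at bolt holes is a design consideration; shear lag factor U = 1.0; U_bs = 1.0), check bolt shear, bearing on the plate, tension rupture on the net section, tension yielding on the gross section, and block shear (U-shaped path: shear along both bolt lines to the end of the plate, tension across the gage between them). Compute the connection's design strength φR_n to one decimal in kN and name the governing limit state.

Bolt shear: A_b = π(20)²/4 = 314.16 mm². φR_n = 0.75 × 469 × 314.16 × 6 × 1 = 663.0 kN.
Bearing (8 mm plate, F_u = 450 MPa): end bolts L_c = 39 − 22/2 = 28, R_n = min(1.2×28×8×450, 2.4×20×8×450) = 120.96 kN/bolt; interior L_c = 59 − 22 = 37, R_n = 159.84 kN/bolt. φR_n = 0.75 × (2×120.96 + 4×159.84) = 661.0 kN.
Tension rupture (net): A_n = (122 − 2×24)×8 = 592 mm² (U = 1.0, A_e = A_n). φR_n = 0.75 × 450 × 592 = 199.8 kN.
Tension yield (gross): A_g = 122×8 = 976 mm². φR_n = 0.90 × 300 × 976 = 263.5 kN.
Block shear: shear path 2×[39+2×59] = 2×157 mm, A_gv = 2512, A_nv = 2×(157 − 2.5×24)×8 = 1552 mm²; tension across gage: (54 − 1×24)×8 = 240 mm². R_n = min(0.6×450×1552, 0.6×300×2512) + 1.0×450×240 = min(419.04, 452.16) + 108 = 527.04 kN. φR_n = 0.75 × 527.04 = 395.3 kN.
Governing: min(663.0, 661.0, 199.8, 263.5, 395.3) = 199.8 kN → net-section rupture.

199.8 kN (net-section rupture governs)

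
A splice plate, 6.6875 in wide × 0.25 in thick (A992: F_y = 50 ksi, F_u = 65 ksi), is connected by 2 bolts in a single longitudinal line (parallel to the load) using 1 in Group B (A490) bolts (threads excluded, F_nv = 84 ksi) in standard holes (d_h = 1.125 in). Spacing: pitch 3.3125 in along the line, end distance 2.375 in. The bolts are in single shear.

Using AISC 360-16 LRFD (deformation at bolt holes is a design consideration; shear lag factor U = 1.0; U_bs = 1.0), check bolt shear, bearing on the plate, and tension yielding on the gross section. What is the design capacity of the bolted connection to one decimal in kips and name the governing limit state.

Bolt shear: A_b = π(1)²/4 = 0.7854 in². φR_n = 0.75 × 84 × 0.7854 × 2 × 1 = 99.0 kips.
Bearing (0.25 in plate, F_u = 65 ksi): end bolts L_c = 2.375 − 1.125/2 = 1.8125, R_n = min(1.2×1.8125×0.25×65, 2.4×1×0.25×65) = 35.344 kips/bolt; interior L_c = 3.3125 − 1.125 = 2.1875, R_n = 39 kips/bolt. φR_n = 0.75 × (1×35.344 + 1×39) = 55.8 kips.
Tension yield (gross): A_g = 6.6875×0.25 = 1.6719 in². φR_n = 0.90 × 50 × 1.6719 = 75.2 kips.
Governing: min(99.0, 55.8, 75.2) = 55.8 kips → bearing.

55.8 kips (bearing governs)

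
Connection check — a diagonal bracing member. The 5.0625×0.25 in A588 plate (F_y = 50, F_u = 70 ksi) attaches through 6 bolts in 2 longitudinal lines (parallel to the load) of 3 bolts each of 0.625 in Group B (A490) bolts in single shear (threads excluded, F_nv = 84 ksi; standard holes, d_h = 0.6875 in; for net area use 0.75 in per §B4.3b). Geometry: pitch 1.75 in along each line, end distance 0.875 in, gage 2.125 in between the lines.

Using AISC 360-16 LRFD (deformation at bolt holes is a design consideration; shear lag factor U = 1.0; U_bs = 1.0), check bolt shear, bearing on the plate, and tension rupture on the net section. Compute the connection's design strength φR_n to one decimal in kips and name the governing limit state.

Bolt shear: A_b = π(0.625)²/4 = 0.3068 in². φR_n = 0.75 × 84 × 0.3068 × 6 × 1 = 116.0 kips.
Bearing (0.25 in plate, F_u = 70 ksi): end bolts L_c = 0.875 − 0.6875/2 = 0.53125, R_n = min(1.2×0.53125×0.25×70, 2.4×0.625×0.25×70) = 11.156 kips/bolt; interior L_c = 1.75 − 0.6875 = 1.0625, R_n = 22.313 kips/bolt. φR_n = 0.75 × (2×11.156 + 4×22.313) = 83.7 kips.
Tension rupture (net): A_n = (5.0625 − 2×0.75)×0.25 = 0.89063 in² (U = 1.0, A_e = A_n). φR_n = 0.75 × 70 × 0.89063 = 46.8 kips.
Governing: min(116.0, 83.7, 46.8) = 46.8 kips → net-section rupture.

46.8 kips (net-section rupture governs)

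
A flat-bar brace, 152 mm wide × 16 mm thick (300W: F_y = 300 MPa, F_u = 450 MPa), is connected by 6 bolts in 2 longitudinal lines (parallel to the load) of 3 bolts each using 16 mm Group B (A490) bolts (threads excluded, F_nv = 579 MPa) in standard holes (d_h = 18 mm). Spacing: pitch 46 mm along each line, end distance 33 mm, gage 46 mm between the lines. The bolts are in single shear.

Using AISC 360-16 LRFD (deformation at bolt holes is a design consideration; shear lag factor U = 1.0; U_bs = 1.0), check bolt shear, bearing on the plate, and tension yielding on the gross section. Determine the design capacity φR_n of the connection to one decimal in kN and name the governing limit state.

523.9 kN (bolt shear governs)

Bolt shear: A_b = π(16)²/4 = 201.06 mm². φR_n = 0.75 × 579 × 201.06 × 6 × 1 = 523.9 kN.
Bearing (16 mm plate, F_u = 450 MPa): end bolts L_c = 33 − 18/2 = 24, R_n = min(1.2×24×16×450, 2.4×16×16×450) = 207.36 kN/bolt; interior L_c = 46 − 18 = 28, R_n = 241.92 kN/bolt. φR_n = 0.75 × (2×207.36 + 4×241.92) = 1036.8 kN.
Tension yield (gross): A_g = 152×16 = 2432 mm². φR_n = 0.90 × 300 × 2432 = 656.6 kN.
Governing: min(523.9, 1036.8, 656.6) = 523.9 kN → bolt shear.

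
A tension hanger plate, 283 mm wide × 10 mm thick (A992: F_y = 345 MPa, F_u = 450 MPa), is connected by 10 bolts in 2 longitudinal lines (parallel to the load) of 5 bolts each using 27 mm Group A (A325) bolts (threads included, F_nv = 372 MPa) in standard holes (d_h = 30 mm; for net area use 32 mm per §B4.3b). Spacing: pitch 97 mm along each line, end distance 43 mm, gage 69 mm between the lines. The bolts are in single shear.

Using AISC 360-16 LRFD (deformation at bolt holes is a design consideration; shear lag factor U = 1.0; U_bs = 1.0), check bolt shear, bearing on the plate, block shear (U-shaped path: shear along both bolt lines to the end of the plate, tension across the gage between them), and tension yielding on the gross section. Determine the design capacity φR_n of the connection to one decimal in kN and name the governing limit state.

Bolt shear: A_b = π(27)²/4 = 572.56 mm². φR_n = 0.75 × 372 × 572.56 × 10 × 1 = 1597.4 kN.
Bearing (10 mm plate, F_u = 450 MPa): end bolts L_c = 43 − 30/2 = 28, R_n = min(1.2×28×10×450, 2.4×27×10×450) = 151.2 kN/bolt; interior L_c = 97 − 30 = 67, R_n = 291.6 kN/bolt. φR_n = 0.75 × (2×151.2 + 8×291.6) = 1976.4 kN.
Block shear: shear path 2×[43+4×97] = 2×431 mm, A_gv = 8620, A_nv = 2×(431 − 4.5×32)×10 = 5740 mm²; tension across gage: (69 − 1×32)×10 = 370 mm². R_n = min(0.6×450×5740, 0.6×345×8620) + 1.0×450×370 = min(1549.8, 1784.3) + 166.5 = 1716.3 kN. φR_n = 0.75 × 1716.3 = 1287.2 kN.
Tension yield (gross): A_g = 283×10 = 2830 mm². φR_n = 0.90 × 345 × 2830 = 878.7 kN.
Governing: min(1597.4, 1976.4, 1287.2, 878.7) = 878.7 kN → gross-section yield.

878.7 kN (gross-section yield governs)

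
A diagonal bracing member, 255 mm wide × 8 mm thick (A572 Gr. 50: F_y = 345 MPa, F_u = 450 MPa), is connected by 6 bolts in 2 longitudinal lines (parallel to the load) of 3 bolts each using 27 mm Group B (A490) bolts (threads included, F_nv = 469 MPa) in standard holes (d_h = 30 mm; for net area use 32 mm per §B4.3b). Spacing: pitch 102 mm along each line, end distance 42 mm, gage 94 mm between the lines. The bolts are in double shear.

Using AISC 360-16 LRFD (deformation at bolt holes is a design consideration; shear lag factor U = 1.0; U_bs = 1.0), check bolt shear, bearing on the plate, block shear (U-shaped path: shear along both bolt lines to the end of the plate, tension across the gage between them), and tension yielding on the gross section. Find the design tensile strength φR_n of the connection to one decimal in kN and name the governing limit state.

633.4 kN (gross-section yield governs)

Bolt shear: A_b = π(27)²/4 = 572.56 mm². φR_n = 0.75 × 469 × 572.56 × 6 × 2 = 2416.8 kN.
Bearing (8 mm plate, F_u = 450 MPa): end bolts L_c = 42 − 30/2 = 27, R_n = min(1.2×27×8×450, 2.4×27×8×450) = 116.64 kN/bolt; interior L_c = 102 − 30 = 72, R_n = 233.28 kN/bolt. φR_n = 0.75 × (2×116.64 + 4×233.28) = 874.8 kN.
Block shear: shear path 2×[42+2×102] = 2×246 mm, A_gv = 3936, A_nv = 2×(246 − 2.5×32)×8 = 2656 mm²; tension across gage: (94 − 1×32)×8 = 496 mm². R_n = min(0.6×450×2656, 0.6×345×3936) + 1.0×450×496 = min(717.12, 814.75) + 223.2 = 940.32 kN. φR_n = 0.75 × 940.32 = 705.2 kN.
Tension yield (gross): A_g = 255×8 = 2040 mm². φR_n = 0.90 × 345 × 2040 = 633.4 kN.
Governing: min(2416.8, 874.8, 705.2, 633.4) = 633.4 kN → gross-section yield.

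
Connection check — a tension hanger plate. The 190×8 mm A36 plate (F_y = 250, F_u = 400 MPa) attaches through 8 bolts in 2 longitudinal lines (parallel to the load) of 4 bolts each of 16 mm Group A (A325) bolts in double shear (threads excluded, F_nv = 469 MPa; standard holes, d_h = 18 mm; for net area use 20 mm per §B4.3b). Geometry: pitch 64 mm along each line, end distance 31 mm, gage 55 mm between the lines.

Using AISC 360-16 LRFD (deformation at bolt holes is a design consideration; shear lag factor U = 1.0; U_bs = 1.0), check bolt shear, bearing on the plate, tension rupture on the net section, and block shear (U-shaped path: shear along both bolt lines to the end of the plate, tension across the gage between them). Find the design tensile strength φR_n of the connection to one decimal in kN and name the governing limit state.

360.0 kN (net-section rupture governs)

Bolt shear: A_b = π(16)²/4 = 201.06 mm². φR_n = 0.75 × 469 × 201.06 × 8 × 2 = 1131.6 kN.
Bearing (8 mm plate, F_u = 400 MPa): end bolts L_c = 31 − 18/2 = 22, R_n = min(1.2×22×8×400, 2.4×16×8×400) = 84.48 kN/bolt; interior L_c = 64 − 18 = 46, R_n = 122.88 kN/bolt. φR_n = 0.75 × (2×84.48 + 6×122.88) = 679.7 kN.
Tension rupture (net): A_n = (190 − 2×20)×8 = 1200 mm² (U = 1.0, A_e = A_n). φR_n = 0.75 × 400 × 1200 = 360.0 kN.
Block shear: shear path 2×[31+3×64] = 2×223 mm, A_gv = 3568, A_nv = 2×(223 − 3.5×20)×8 = 2448 mm²; tension across gage: (55 − 1×20)×8 = 280 mm². R_n = min(0.6×400×2448, 0.6×250×3568) + 1.0×400×280 = min(587.52, 535.2) + 112 = 647.2 kN. φR_n = 0.75 × 647.2 = 485.4 kN.
Governing: min(1131.6, 679.7, 360.0, 485.4) = 360.0 kN → net-section rupture.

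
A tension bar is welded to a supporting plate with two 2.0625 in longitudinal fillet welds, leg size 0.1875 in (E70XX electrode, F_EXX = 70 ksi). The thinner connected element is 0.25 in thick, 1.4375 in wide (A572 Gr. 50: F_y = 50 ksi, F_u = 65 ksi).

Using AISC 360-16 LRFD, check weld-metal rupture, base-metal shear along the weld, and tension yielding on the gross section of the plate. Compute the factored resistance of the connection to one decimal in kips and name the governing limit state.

16.2 kips (gross-section yield governs)

Weld metal: throat = 0.707×0.1875 = 0.13256 in, L = 2×2.0625 = 4.125 in. φR_n = 0.75 × 0.6 × 70 × 0.13256 × 4.125 = 17.2 kips.
Base metal shear (0.25 in plate): yield φR_n = 1.0×0.6×50×0.25×4.125 = 30.9 kips; rupture φR_n = 0.75×0.6×65×0.25×4.125 = 30.2 kips; take 30.2 kips (rupture).
Tension yield (gross): A_g = 1.4375×0.25 = 0.35938 in². φR_n = 0.90 × 50 × 0.35938 = 16.2 kips.
Governing: min(17.2, 30.2, 16.2) = 16.2 kips → gross-section yield.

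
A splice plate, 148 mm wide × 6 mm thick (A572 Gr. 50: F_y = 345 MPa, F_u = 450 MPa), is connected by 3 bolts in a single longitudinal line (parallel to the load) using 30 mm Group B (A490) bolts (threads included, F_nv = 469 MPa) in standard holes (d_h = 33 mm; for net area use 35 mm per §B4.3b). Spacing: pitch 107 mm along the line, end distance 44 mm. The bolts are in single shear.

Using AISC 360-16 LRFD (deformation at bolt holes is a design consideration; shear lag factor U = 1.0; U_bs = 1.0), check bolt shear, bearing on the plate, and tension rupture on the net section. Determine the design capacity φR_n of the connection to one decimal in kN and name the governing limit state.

Bolt shear: A_b = π(30)²/4 = 706.86 mm². φR_n = 0.75 × 469 × 706.86 × 3 × 1 = 745.9 kN.
Bearing (6 mm plate, F_u = 450 MPa): end bolts L_c = 44 − 33/2 = 27.5, R_n = min(1.2×27.5×6×450, 2.4×30×6×450) = 89.1 kN/bolt; interior L_c = 107 − 33 = 74, R_n = 194.4 kN/bolt. φR_n = 0.75 × (1×89.1 + 2×194.4) = 358.4 kN.
Tension rupture (net): A_n = (148 − 1×35)×6 = 678 mm² (U = 1.0, A_e = A_n). φR_n = 0.75 × 450 × 678 = 228.8 kN.
Governing: min(745.9, 358.4, 228.8) = 228.8 kN → net-section rupture.

228.8 kN (net-section rupture governs)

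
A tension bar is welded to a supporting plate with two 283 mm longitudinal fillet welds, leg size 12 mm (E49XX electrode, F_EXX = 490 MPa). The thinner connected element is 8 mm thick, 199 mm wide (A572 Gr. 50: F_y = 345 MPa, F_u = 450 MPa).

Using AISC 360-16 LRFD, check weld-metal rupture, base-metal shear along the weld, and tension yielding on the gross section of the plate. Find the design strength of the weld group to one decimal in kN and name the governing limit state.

Weld metal: throat = 0.707×12 = 8.484 mm, L = 2×283 = 566 mm. φR_n = 0.75 × 0.6 × 490 × 8.484 × 566 = 1058.8 kN.
Base metal shear (8 mm plate): yield φR_n = 1.0×0.6×345×8×566 = 937.3 kN; rupture φR_n = 0.75×0.6×450×8×566 = 916.9 kN; take 916.9 kN (rupture).
Tension yield (gross): A_g = 199×8 = 1592 mm². φR_n = 0.90 × 345 × 1592 = 494.3 kN.
Governing: min(1058.8, 916.9, 494.3) = 494.3 kN → gross-section yield.

494.3 kN (gross-section yield governs)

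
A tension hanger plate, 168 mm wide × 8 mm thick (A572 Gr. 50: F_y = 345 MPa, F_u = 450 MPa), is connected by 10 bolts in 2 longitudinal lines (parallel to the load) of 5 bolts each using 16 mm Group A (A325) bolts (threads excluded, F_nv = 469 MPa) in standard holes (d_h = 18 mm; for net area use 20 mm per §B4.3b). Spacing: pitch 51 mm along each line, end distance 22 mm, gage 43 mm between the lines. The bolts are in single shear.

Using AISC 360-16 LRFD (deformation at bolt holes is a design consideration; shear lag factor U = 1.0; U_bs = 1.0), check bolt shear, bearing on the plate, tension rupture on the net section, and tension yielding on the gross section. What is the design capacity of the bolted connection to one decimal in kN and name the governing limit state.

Bolt shear: A_b = π(16)²/4 = 201.06 mm². φR_n = 0.75 × 469 × 201.06 × 10 × 1 = 707.2 kN.
Bearing (8 mm plate, F_u = 450 MPa): end bolts L_c = 22 − 18/2 = 13, R_n = min(1.2×13×8×450, 2.4×16×8×450) = 56.16 kN/bolt; interior L_c = 51 − 18 = 33, R_n = 138.24 kN/bolt. φR_n = 0.75 × (2×56.16 + 8×138.24) = 913.7 kN.
Tension rupture (net): A_n = (168 − 2×20)×8 = 1024 mm² (U = 1.0, A_e = A_n). φR_n = 0.75 × 450 × 1024 = 345.6 kN.
Tension yield (gross): A_g = 168×8 = 1344 mm². φR_n = 0.90 × 345 × 1344 = 417.3 kN.
Governing: min(707.2, 913.7, 345.6, 417.3) = 345.6 kN → net-section rupture.

345.6 kN (net-section rupture governs)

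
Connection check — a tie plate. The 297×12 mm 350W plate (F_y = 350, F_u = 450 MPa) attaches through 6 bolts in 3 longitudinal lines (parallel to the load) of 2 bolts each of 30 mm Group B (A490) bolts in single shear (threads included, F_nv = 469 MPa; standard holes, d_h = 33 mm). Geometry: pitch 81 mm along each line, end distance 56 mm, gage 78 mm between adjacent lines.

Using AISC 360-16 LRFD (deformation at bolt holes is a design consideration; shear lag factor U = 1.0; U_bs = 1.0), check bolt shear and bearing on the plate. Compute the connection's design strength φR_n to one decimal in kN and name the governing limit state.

1275.8 kN (bearing governs)

Bolt shear: A_b = π(30)²/4 = 706.86 mm². φR_n = 0.75 × 469 × 706.86 × 6 × 1 = 1491.8 kN.
Bearing (12 mm plate, F_u = 450 MPa): end bolts L_c = 56 − 33/2 = 39.5, R_n = min(1.2×39.5×12×450, 2.4×30×12×450) = 255.96 kN/bolt; interior L_c = 81 − 33 = 48, R_n = 311.04 kN/bolt. φR_n = 0.75 × (3×255.96 + 3×311.04) = 1275.8 kN.
Governing: min(1491.8, 1275.8) = 1275.8 kN → bearing.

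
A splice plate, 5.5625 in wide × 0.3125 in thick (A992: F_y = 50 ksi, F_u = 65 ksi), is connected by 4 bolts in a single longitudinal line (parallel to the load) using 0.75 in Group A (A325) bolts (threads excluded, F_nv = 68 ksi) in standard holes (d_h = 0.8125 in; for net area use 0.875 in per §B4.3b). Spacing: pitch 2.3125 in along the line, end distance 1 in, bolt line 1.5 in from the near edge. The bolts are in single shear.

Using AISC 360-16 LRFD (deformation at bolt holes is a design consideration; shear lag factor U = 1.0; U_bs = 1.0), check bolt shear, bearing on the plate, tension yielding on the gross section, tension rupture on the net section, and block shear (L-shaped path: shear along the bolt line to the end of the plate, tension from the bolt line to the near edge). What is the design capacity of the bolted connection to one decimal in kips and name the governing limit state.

60.7 kips (block shear governs)

Bolt shear: A_b = π(0.75)²/4 = 0.44179 in². φR_n = 0.75 × 68 × 0.44179 × 4 × 1 = 90.1 kips.
Bearing (0.3125 in plate, F_u = 65 ksi): end bolts L_c = 1 − 0.8125/2 = 0.59375, R_n = min(1.2×0.59375×0.3125×65, 2.4×0.75×0.3125×65) = 14.473 kips/bolt; interior L_c = 2.3125 − 0.8125 = 1.5, R_n = 36.563 kips/bolt. φR_n = 0.75 × (1×14.473 + 3×36.563) = 93.1 kips.
Tension yield (gross): A_g = 5.5625×0.3125 = 1.7383 in². φR_n = 0.90 × 50 × 1.7383 = 78.2 kips.
Tension rupture (net): A_n = (5.5625 − 1×0.875)×0.3125 = 1.4648 in² (U = 1.0, A_e = A_n). φR_n = 0.75 × 65 × 1.4648 = 71.4 kips.
Block shear: shear path 1×[1+3×2.3125] = 1×7.9375 in, A_gv = 2.4805, A_nv = 1×(7.9375 − 3.5×0.875)×0.3125 = 1.5234 in²; tension to near edge: (1.5 − 0.5×0.875)×0.3125 = 0.33203 in². R_n = min(0.6×65×1.5234, 0.6×50×2.4805) + 1.0×65×0.33203 = min(59.413, 74.415) + 21.582 = 80.995 kips. φR_n = 0.75 × 80.995 = 60.7 kips.
Governing: min(90.1, 93.1, 78.2, 71.4, 60.7) = 60.7 kips → block shear.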